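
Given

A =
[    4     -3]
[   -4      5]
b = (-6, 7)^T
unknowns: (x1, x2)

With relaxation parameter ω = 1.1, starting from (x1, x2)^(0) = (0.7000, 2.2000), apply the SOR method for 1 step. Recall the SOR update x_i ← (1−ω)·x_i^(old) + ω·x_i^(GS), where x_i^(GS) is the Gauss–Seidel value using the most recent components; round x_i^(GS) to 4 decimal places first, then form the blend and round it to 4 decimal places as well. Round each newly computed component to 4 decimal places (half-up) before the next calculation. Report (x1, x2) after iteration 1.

(0.0950, 1.4036)

Iteration 1:
  x1: GS value = (-6 - (-3)·2.2000) / (4) = 0.1500;  x1 ← (1−ω)·0.7000 + ω·0.1500 = 0.0950
  x2: GS value = (7 - (-4)·0.0950) / (5) = 1.4760;  x2 ← (1−ω)·2.2000 + ω·1.4760 = 1.4036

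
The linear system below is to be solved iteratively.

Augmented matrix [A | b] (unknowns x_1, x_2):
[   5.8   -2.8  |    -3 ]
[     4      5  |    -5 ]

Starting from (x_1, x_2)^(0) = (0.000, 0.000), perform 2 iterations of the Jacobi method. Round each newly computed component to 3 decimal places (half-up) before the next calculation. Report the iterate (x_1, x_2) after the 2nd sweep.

Iteration 1:
  x_1 = (-3 - (-2.8)·0.000) / (5.8) = -0.517
  x_2 = (-5 - (4)·0.000) / (5) = -1.000
Iteration 2:
  x_1 = (-3 - (-2.8)·-1.000) / (5.8) = -1.000
  x_2 = (-5 - (4)·-0.517) / (5) = -0.586

(-1.000, -0.586)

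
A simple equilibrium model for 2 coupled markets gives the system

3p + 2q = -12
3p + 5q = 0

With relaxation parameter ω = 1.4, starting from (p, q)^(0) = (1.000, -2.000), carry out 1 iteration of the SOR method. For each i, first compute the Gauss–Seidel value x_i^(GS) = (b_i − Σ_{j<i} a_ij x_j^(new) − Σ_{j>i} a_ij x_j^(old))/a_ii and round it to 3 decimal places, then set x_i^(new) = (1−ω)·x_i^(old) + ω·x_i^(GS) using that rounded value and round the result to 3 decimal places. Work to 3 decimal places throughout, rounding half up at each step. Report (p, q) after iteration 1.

(-4.134, 4.272)

Iteration 1:
  p: GS value = (-12 - (2)·-2.000) / (3) = -2.667;  p ← (1−ω)·1.000 + ω·-2.667 = -4.134
  q: GS value = (0 - (3)·-4.134) / (5) = 2.480;  q ← (1−ω)·-2.000 + ω·2.480 = 4.272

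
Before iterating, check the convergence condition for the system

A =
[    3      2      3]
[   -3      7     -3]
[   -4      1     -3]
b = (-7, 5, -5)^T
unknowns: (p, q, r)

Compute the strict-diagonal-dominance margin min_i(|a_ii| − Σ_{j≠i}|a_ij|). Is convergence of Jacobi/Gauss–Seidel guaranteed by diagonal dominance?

row 1: |3| − (2+3) = -2
row 2: |7| − (3+3) = 1
row 3: |-3| − (4+1) = -2
minimum over rows = -2 → not strictly diagonally dominant

-2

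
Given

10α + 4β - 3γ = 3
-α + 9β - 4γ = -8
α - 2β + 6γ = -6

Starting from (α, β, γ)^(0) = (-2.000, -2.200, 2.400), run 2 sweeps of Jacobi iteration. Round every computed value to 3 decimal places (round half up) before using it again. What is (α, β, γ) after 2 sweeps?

Iteration 1:
  α = (3 - (4)·-2.200 - (-3)·2.400) / (10) = 1.900
  β = (-8 - (-1)·-2.000 - (-4)·2.400) / (9) = -0.044
  γ = (-6 - (1)·-2.000 - (-2)·-2.200) / (6) = -1.400
Iteration 2:
  α = (3 - (4)·-0.044 - (-3)·-1.400) / (10) = -0.102
  β = (-8 - (-1)·1.900 - (-4)·-1.400) / (9) = -1.300
  γ = (-6 - (1)·1.900 - (-2)·-0.044) / (6) = -1.331

(-0.102, -1.300, -1.331)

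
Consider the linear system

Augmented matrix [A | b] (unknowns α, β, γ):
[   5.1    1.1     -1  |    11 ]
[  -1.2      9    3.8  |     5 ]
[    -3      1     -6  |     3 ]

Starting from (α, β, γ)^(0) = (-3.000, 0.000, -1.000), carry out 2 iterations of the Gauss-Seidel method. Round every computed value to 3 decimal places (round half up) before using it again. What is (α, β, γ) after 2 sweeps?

Iteration 1:
  α = (11 - (1.1)·0.000 - (-1)·-1.000) / (5.1) = 1.961
  β = (5 - (-1.2)·1.961 - (3.8)·-1.000) / (9) = 1.239
  γ = (3 - (-3)·1.961 - (1)·1.239) / (-6) = -1.274
Iteration 2:
  α = (11 - (1.1)·1.239 - (-1)·-1.274) / (5.1) = 1.640
  β = (5 - (-1.2)·1.640 - (3.8)·-1.274) / (9) = 1.312
  γ = (3 - (-3)·1.640 - (1)·1.312) / (-6) = -1.101

(1.640, 1.312, -1.101)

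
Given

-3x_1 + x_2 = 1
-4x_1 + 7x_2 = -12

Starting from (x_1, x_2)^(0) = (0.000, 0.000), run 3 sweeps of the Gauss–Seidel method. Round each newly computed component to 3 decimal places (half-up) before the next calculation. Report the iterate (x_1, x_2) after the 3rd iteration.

Iteration 1:
  x_1 = (1 - (1)·0.000) / (-3) = -0.333
  x_2 = (-12 - (-4)·-0.333) / (7) = -1.905
Iteration 2:
  x_1 = (1 - (1)·-1.905) / (-3) = -0.968
  x_2 = (-12 - (-4)·-0.968) / (7) = -2.267
Iteration 3:
  x_1 = (1 - (1)·-2.267) / (-3) = -1.089
  x_2 = (-12 - (-4)·-1.089) / (7) = -2.337

(-1.089, -2.337)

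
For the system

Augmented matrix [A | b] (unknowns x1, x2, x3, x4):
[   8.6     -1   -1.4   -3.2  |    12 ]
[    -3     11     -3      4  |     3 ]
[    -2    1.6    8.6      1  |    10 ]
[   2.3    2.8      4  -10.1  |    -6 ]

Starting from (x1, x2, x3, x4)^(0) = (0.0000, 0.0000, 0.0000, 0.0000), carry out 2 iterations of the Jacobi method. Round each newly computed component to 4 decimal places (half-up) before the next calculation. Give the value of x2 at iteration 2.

Iteration 1:
  x1 = (12 - (-1)·0.0000 - (-1.4)·0.0000 - (-3.2)·0.0000) / (8.6) = 1.3953
  x2 = (3 - (-3)·0.0000 - (-3)·0.0000 - (4)·0.0000) / (11) = 0.2727
  x3 = (10 - (-2)·0.0000 - (1.6)·0.0000 - (1)·0.0000) / (8.6) = 1.1628
  x4 = (-6 - (2.3)·0.0000 - (2.8)·0.0000 - (4)·0.0000) / (-10.1) = 0.5941
Iteration 2:
  x1 = (12 - (-1)·0.2727 - (-1.4)·1.1628 - (-3.2)·0.5941) / (8.6) = 1.8374
  x2 = (3 - (-3)·1.3953 - (-3)·1.1628 - (4)·0.5941) / (11) = 0.7544
  x3 = (10 - (-2)·1.3953 - (1.6)·0.2727 - (1)·0.5941) / (8.6) = 1.3675
  x4 = (-6 - (2.3)·1.3953 - (2.8)·0.2727 - (4)·1.1628) / (-10.1) = 1.4479

0.7544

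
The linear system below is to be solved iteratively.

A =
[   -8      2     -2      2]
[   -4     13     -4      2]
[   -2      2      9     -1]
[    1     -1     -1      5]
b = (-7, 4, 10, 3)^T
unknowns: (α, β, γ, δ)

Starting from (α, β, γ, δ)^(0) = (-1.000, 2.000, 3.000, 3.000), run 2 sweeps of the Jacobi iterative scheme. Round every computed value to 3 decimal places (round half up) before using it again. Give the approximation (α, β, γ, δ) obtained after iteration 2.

Iteration 1:
  α = (-7 - (2)·2.000 - (-2)·3.000 - (2)·3.000) / (-8) = 1.375
  β = (4 - (-4)·-1.000 - (-4)·3.000 - (2)·3.000) / (13) = 0.462
  γ = (10 - (-2)·-1.000 - (2)·2.000 - (-1)·3.000) / (9) = 0.778
  δ = (3 - (1)·-1.000 - (-1)·2.000 - (-1)·3.000) / (5) = 1.800
Iteration 2:
  α = (-7 - (2)·0.462 - (-2)·0.778 - (2)·1.800) / (-8) = 1.246
  β = (4 - (-4)·1.375 - (-4)·0.778 - (2)·1.800) / (13) = 0.693
  γ = (10 - (-2)·1.375 - (2)·0.462 - (-1)·1.800) / (9) = 1.514
  δ = (3 - (1)·1.375 - (-1)·0.462 - (-1)·0.778) / (5) = 0.573

(1.246, 0.693, 1.514, 0.573)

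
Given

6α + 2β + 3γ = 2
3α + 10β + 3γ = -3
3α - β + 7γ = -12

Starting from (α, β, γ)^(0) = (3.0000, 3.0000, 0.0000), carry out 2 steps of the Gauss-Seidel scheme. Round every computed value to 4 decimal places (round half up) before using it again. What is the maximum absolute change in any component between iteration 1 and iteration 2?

1.7548

Iteration 1:
  α = (2 - (2)·3.0000 - (3)·0.0000) / (6) = -0.6667
  β = (-3 - (3)·-0.6667 - (3)·0.0000) / (10) = -0.1000
  γ = (-12 - (3)·-0.6667 - (-1)·-0.1000) / (7) = -1.4428
Iteration 2:
  α = (2 - (2)·-0.1000 - (3)·-1.4428) / (6) = 1.0881
  β = (-3 - (3)·1.0881 - (3)·-1.4428) / (10) = -0.1936
  γ = (-12 - (3)·1.0881 - (-1)·-0.1936) / (7) = -2.2083
Change: (1.7548, -0.0936, -0.7655) → max |·| = 1.7548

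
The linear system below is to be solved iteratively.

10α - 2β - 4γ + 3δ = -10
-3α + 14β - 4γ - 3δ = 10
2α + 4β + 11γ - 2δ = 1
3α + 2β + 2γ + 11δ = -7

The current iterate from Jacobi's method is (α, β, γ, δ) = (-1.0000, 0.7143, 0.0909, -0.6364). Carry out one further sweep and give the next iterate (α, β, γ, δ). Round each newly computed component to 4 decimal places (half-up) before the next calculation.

One sweep:
  α = (-10 - (-2)·0.7143 - (-4)·0.0909 - (3)·-0.6364) / (10) = -0.6299
  β = (10 - (-3)·-1.0000 - (-4)·0.0909 - (-3)·-0.6364) / (14) = 0.3896
  γ = (1 - (2)·-1.0000 - (4)·0.7143 - (-2)·-0.6364) / (11) = -0.1027
  δ = (-7 - (3)·-1.0000 - (2)·0.7143 - (2)·0.0909) / (11) = -0.5100

(-0.6299, 0.3896, -0.1027, -0.5100)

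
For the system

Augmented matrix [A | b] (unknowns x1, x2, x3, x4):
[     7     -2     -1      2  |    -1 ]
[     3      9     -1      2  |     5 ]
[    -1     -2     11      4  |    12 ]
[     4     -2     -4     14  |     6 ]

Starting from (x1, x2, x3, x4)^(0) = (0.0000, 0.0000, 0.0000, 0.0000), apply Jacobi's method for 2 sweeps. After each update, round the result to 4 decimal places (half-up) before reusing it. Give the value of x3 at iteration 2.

Iteration 1:
  x1 = (-1 - (-2)·0.0000 - (-1)·0.0000 - (2)·0.0000) / (7) = -0.1429
  x2 = (5 - (3)·0.0000 - (-1)·0.0000 - (2)·0.0000) / (9) = 0.5556
  x3 = (12 - (-1)·0.0000 - (-2)·0.0000 - (4)·0.0000) / (11) = 1.0909
  x4 = (6 - (4)·0.0000 - (-2)·0.0000 - (-4)·0.0000) / (14) = 0.4286
Iteration 2:
  x1 = (-1 - (-2)·0.5556 - (-1)·1.0909 - (2)·0.4286) / (7) = 0.0493
  x2 = (5 - (3)·-0.1429 - (-1)·1.0909 - (2)·0.4286) / (9) = 0.6292
  x3 = (12 - (-1)·-0.1429 - (-2)·0.5556 - (4)·0.4286) / (11) = 1.0231
  x4 = (6 - (4)·-0.1429 - (-2)·0.5556 - (-4)·1.0909) / (14) = 0.8605

1.0231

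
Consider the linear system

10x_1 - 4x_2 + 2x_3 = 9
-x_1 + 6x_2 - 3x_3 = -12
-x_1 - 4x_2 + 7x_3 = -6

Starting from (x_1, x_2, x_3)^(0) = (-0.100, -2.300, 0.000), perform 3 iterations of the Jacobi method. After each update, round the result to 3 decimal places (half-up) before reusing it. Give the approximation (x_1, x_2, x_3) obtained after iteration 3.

Iteration 1:
  x_1 = (9 - (-4)·-2.300 - (2)·0.000) / (10) = -0.020
  x_2 = (-12 - (-1)·-0.100 - (-3)·0.000) / (6) = -2.017
  x_3 = (-6 - (-1)·-0.100 - (-4)·-2.300) / (7) = -2.186
Iteration 2:
  x_1 = (9 - (-4)·-2.017 - (2)·-2.186) / (10) = 0.530
  x_2 = (-12 - (-1)·-0.020 - (-3)·-2.186) / (6) = -3.096
  x_3 = (-6 - (-1)·-0.020 - (-4)·-2.017) / (7) = -2.013
Iteration 3:
  x_1 = (9 - (-4)·-3.096 - (2)·-2.013) / (10) = 0.064
  x_2 = (-12 - (-1)·0.530 - (-3)·-2.013) / (6) = -2.918
  x_3 = (-6 - (-1)·0.530 - (-4)·-3.096) / (7) = -2.551

(0.064, -2.918, -2.551)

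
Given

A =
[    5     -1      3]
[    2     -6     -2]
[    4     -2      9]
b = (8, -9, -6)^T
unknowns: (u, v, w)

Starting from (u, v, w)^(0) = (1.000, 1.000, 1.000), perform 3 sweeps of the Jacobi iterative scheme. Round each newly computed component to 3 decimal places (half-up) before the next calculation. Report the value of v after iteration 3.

2.600

Iteration 1:
  u = (8 - (-1)·1.000 - (3)·1.000) / (5) = 1.200
  v = (-9 - (2)·1.000 - (-2)·1.000) / (-6) = 1.500
  w = (-6 - (4)·1.000 - (-2)·1.000) / (9) = -0.889
Iteration 2:
  u = (8 - (-1)·1.500 - (3)·-0.889) / (5) = 2.433
  v = (-9 - (2)·1.200 - (-2)·-0.889) / (-6) = 2.196
  w = (-6 - (4)·1.200 - (-2)·1.500) / (9) = -0.867
Iteration 3:
  u = (8 - (-1)·2.196 - (3)·-0.867) / (5) = 2.559
  v = (-9 - (2)·2.433 - (-2)·-0.867) / (-6) = 2.600
  w = (-6 - (4)·2.433 - (-2)·2.196) / (9) = -1.260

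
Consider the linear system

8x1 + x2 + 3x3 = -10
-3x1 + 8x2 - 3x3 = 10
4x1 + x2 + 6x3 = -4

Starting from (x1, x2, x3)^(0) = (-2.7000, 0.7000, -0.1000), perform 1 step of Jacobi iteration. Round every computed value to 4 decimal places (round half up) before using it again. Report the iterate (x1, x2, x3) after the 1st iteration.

(-1.3000, 0.2000, 1.0167)

Iteration 1:
  x1 = (-10 - (1)·0.7000 - (3)·-0.1000) / (8) = -1.3000
  x2 = (10 - (-3)·-2.7000 - (-3)·-0.1000) / (8) = 0.2000
  x3 = (-4 - (4)·-2.7000 - (1)·0.7000) / (6) = 1.0167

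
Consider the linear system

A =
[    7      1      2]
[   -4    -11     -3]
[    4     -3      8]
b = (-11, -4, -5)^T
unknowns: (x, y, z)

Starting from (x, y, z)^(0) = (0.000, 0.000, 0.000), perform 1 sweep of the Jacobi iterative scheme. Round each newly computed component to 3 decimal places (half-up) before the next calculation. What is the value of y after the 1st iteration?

Iteration 1:
  x = (-11 - (1)·0.000 - (2)·0.000) / (7) = -1.571
  y = (-4 - (-4)·0.000 - (-3)·0.000) / (-11) = 0.364
  z = (-5 - (4)·0.000 - (-3)·0.000) / (8) = -0.625

0.364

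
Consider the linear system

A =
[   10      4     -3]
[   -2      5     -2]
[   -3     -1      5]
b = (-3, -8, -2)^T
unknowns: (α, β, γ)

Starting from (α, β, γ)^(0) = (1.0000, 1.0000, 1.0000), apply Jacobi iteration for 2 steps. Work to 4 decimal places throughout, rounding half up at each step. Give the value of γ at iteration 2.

-0.8000

Iteration 1:
  α = (-3 - (4)·1.0000 - (-3)·1.0000) / (10) = -0.4000
  β = (-8 - (-2)·1.0000 - (-2)·1.0000) / (5) = -0.8000
  γ = (-2 - (-3)·1.0000 - (-1)·1.0000) / (5) = 0.4000
Iteration 2:
  α = (-3 - (4)·-0.8000 - (-3)·0.4000) / (10) = 0.1400
  β = (-8 - (-2)·-0.4000 - (-2)·0.4000) / (5) = -1.6000
  γ = (-2 - (-3)·-0.4000 - (-1)·-0.8000) / (5) = -0.8000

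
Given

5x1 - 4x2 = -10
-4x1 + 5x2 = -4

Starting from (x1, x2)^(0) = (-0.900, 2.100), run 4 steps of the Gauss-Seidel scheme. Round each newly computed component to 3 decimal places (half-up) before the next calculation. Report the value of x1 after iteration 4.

-5.495

Iteration 1:
  x1 = (-10 - (-4)·2.100) / (5) = -0.320
  x2 = (-4 - (-4)·-0.320) / (5) = -1.056
Iteration 2:
  x1 = (-10 - (-4)·-1.056) / (5) = -2.845
  x2 = (-4 - (-4)·-2.845) / (5) = -3.076
Iteration 3:
  x1 = (-10 - (-4)·-3.076) / (5) = -4.461
  x2 = (-4 - (-4)·-4.461) / (5) = -4.369
Iteration 4:
  x1 = (-10 - (-4)·-4.369) / (5) = -5.495
  x2 = (-4 - (-4)·-5.495) / (5) = -5.196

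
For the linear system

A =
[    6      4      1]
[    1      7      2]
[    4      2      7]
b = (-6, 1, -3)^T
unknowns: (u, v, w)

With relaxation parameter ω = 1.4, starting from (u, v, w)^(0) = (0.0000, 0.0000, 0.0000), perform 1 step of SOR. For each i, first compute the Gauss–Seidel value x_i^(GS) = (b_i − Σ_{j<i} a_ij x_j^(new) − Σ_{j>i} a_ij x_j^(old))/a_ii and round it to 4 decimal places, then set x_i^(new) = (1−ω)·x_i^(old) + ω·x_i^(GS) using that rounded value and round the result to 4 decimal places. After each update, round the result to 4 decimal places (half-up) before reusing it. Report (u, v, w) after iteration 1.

(-1.4000, 0.4801, 0.3280)

Iteration 1:
  u: GS value = (-6 - (4)·0.0000 - (1)·0.0000) / (6) = -1.0000;  u ← (1−ω)·0.0000 + ω·-1.0000 = -1.4000
  v: GS value = (1 - (1)·-1.4000 - (2)·0.0000) / (7) = 0.3429;  v ← (1−ω)·0.0000 + ω·0.3429 = 0.4801
  w: GS value = (-3 - (4)·-1.4000 - (2)·0.4801) / (7) = 0.2343;  w ← (1−ω)·0.0000 + ω·0.2343 = 0.3280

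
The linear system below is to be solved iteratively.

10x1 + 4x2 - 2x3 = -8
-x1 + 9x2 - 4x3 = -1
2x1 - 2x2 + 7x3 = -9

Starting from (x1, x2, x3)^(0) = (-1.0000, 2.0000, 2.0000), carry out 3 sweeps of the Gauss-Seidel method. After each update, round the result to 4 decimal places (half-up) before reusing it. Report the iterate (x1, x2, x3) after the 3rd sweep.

Iteration 1:
  x1 = (-8 - (4)·2.0000 - (-2)·2.0000) / (10) = -1.2000
  x2 = (-1 - (-1)·-1.2000 - (-4)·2.0000) / (9) = 0.6444
  x3 = (-9 - (2)·-1.2000 - (-2)·0.6444) / (7) = -0.7587
Iteration 2:
  x1 = (-8 - (4)·0.6444 - (-2)·-0.7587) / (10) = -1.2095
  x2 = (-1 - (-1)·-1.2095 - (-4)·-0.7587) / (9) = -0.5827
  x3 = (-9 - (2)·-1.2095 - (-2)·-0.5827) / (7) = -1.1066
Iteration 3:
  x1 = (-8 - (4)·-0.5827 - (-2)·-1.1066) / (10) = -0.7882
  x2 = (-1 - (-1)·-0.7882 - (-4)·-1.1066) / (9) = -0.6905
  x3 = (-9 - (2)·-0.7882 - (-2)·-0.6905) / (7) = -1.2578

(-0.7882, -0.6905, -1.2578)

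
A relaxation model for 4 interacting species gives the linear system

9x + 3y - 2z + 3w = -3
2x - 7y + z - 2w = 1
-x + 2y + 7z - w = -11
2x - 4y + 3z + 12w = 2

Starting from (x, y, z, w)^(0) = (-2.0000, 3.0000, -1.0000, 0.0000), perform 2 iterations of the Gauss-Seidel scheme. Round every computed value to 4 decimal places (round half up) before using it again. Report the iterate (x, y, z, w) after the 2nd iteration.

(-0.6351, -0.7161, -1.3749, 0.3775)

Iteration 1:
  x = (-3 - (3)·3.0000 - (-2)·-1.0000 - (3)·0.0000) / (9) = -1.5556
  y = (1 - (2)·-1.5556 - (1)·-1.0000 - (-2)·0.0000) / (-7) = -0.7302
  z = (-11 - (-1)·-1.5556 - (2)·-0.7302 - (-1)·0.0000) / (7) = -1.5850
  w = (2 - (2)·-1.5556 - (-4)·-0.7302 - (3)·-1.5850) / (12) = 0.5788
Iteration 2:
  x = (-3 - (3)·-0.7302 - (-2)·-1.5850 - (3)·0.5788) / (9) = -0.6351
  y = (1 - (2)·-0.6351 - (1)·-1.5850 - (-2)·0.5788) / (-7) = -0.7161
  z = (-11 - (-1)·-0.6351 - (2)·-0.7161 - (-1)·0.5788) / (7) = -1.3749
  w = (2 - (2)·-0.6351 - (-4)·-0.7161 - (3)·-1.3749) / (12) = 0.3775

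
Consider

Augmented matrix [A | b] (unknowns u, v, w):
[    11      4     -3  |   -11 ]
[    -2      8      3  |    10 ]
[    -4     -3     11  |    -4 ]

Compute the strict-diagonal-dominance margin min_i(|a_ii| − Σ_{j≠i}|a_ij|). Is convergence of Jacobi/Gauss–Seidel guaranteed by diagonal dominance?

row 1: |11| − (4+3) = 4
row 2: |8| − (2+3) = 3
row 3: |11| − (4+3) = 4
minimum over rows = 3 → strictly diagonally dominant (convergence guaranteed)

3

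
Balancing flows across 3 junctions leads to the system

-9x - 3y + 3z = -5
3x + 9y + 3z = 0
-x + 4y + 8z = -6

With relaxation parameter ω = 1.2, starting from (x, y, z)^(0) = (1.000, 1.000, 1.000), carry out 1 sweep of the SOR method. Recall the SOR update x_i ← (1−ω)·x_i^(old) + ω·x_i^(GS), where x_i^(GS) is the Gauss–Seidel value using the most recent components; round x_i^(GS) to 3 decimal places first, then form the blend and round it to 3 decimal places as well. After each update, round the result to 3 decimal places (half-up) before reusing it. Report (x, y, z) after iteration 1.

Iteration 1:
  x: GS value = (-5 - (-3)·1.000 - (3)·1.000) / (-9) = 0.556;  x ← (1−ω)·1.000 + ω·0.556 = 0.467
  y: GS value = (0 - (3)·0.467 - (3)·1.000) / (9) = -0.489;  y ← (1−ω)·1.000 + ω·-0.489 = -0.787
  z: GS value = (-6 - (-1)·0.467 - (4)·-0.787) / (8) = -0.298;  z ← (1−ω)·1.000 + ω·-0.298 = -0.558

(0.467, -0.787, -0.558)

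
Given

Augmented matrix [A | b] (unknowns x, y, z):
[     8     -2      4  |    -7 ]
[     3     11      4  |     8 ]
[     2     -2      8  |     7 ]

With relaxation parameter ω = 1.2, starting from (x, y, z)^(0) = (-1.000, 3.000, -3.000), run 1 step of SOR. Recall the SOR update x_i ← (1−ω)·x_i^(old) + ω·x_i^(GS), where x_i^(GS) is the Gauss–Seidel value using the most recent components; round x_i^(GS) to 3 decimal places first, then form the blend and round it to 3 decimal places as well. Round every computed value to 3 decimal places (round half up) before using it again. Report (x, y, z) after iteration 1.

(1.850, 0.977, 1.388)

Iteration 1:
  x: GS value = (-7 - (-2)·3.000 - (4)·-3.000) / (8) = 1.375;  x ← (1−ω)·-1.000 + ω·1.375 = 1.850
  y: GS value = (8 - (3)·1.850 - (4)·-3.000) / (11) = 1.314;  y ← (1−ω)·3.000 + ω·1.314 = 0.977
  z: GS value = (7 - (2)·1.850 - (-2)·0.977) / (8) = 0.657;  z ← (1−ω)·-3.000 + ω·0.657 = 1.388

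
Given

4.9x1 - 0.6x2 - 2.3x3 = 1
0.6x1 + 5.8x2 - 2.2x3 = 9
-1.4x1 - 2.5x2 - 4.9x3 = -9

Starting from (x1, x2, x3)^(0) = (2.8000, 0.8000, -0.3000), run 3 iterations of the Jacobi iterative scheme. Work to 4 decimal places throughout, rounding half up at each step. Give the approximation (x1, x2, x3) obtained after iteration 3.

Iteration 1:
  x1 = (1 - (-0.6)·0.8000 - (-2.3)·-0.3000) / (4.9) = 0.1612
  x2 = (9 - (0.6)·2.8000 - (-2.2)·-0.3000) / (5.8) = 1.1483
  x3 = (-9 - (-1.4)·2.8000 - (-2.5)·0.8000) / (-4.9) = 0.6286
Iteration 2:
  x1 = (1 - (-0.6)·1.1483 - (-2.3)·0.6286) / (4.9) = 0.6397
  x2 = (9 - (0.6)·0.1612 - (-2.2)·0.6286) / (5.8) = 1.7735
  x3 = (-9 - (-1.4)·0.1612 - (-2.5)·1.1483) / (-4.9) = 1.2048
Iteration 3:
  x1 = (1 - (-0.6)·1.7735 - (-2.3)·1.2048) / (4.9) = 0.9868
  x2 = (9 - (0.6)·0.6397 - (-2.2)·1.2048) / (5.8) = 1.9425
  x3 = (-9 - (-1.4)·0.6397 - (-2.5)·1.7735) / (-4.9) = 0.7491

(0.9868, 1.9425, 0.7491)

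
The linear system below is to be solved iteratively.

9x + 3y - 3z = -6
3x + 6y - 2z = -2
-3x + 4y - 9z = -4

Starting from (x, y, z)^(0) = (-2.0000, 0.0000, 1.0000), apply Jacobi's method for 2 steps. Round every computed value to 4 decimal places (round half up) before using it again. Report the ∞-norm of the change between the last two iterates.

Iteration 1:
  x = (-6 - (3)·0.0000 - (-3)·1.0000) / (9) = -0.3333
  y = (-2 - (3)·-2.0000 - (-2)·1.0000) / (6) = 1.0000
  z = (-4 - (-3)·-2.0000 - (4)·0.0000) / (-9) = 1.1111
Iteration 2:
  x = (-6 - (3)·1.0000 - (-3)·1.1111) / (9) = -0.6296
  y = (-2 - (3)·-0.3333 - (-2)·1.1111) / (6) = 0.2037
  z = (-4 - (-3)·-0.3333 - (4)·1.0000) / (-9) = 1.0000
Change: (-0.2963, -0.7963, -0.1111) → max |·| = 0.7963

0.7963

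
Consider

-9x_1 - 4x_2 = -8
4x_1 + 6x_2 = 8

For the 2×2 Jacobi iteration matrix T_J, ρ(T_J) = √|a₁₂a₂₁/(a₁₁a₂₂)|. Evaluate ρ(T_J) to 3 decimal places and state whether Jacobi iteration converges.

a₁₂a₂₁/(a₁₁a₂₂) = (-4)·(4) / ((-9)·(6)) = 0.296296
ρ = √|0.296296| = √0.296296 = 0.544
ρ < 1, so Jacobi converges

0.544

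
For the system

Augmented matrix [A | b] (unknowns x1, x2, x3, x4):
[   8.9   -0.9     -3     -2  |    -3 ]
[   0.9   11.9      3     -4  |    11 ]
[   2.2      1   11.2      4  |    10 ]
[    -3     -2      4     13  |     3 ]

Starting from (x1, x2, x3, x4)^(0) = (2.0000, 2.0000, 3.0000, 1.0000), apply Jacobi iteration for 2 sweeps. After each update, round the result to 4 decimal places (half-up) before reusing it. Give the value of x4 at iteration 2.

0.5501

Iteration 1:
  x1 = (-3 - (-0.9)·2.0000 - (-3)·3.0000 - (-2)·1.0000) / (8.9) = 1.1011
  x2 = (11 - (0.9)·2.0000 - (3)·3.0000 - (-4)·1.0000) / (11.9) = 0.3529
  x3 = (10 - (2.2)·2.0000 - (1)·2.0000 - (4)·1.0000) / (11.2) = -0.0357
  x4 = (3 - (-3)·2.0000 - (-2)·2.0000 - (4)·3.0000) / (13) = 0.0769
Iteration 2:
  x1 = (-3 - (-0.9)·0.3529 - (-3)·-0.0357 - (-2)·0.0769) / (8.9) = -0.2961
  x2 = (11 - (0.9)·1.1011 - (3)·-0.0357 - (-4)·0.0769) / (11.9) = 0.8759
  x3 = (10 - (2.2)·1.1011 - (1)·0.3529 - (4)·0.0769) / (11.2) = 0.6176
  x4 = (3 - (-3)·1.1011 - (-2)·0.3529 - (4)·-0.0357) / (13) = 0.5501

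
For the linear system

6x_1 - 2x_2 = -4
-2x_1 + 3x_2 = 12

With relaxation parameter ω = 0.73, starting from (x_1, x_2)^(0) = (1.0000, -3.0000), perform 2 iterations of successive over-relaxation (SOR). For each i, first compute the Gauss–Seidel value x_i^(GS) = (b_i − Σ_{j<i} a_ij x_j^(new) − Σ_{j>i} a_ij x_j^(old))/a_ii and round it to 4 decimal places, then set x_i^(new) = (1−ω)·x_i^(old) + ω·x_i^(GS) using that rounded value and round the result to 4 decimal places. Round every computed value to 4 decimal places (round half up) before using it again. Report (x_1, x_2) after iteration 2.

Iteration 1:
  x_1: GS value = (-4 - (-2)·-3.0000) / (6) = -1.6667;  x_1 ← (1−ω)·1.0000 + ω·-1.6667 = -0.9467
  x_2: GS value = (12 - (-2)·-0.9467) / (3) = 3.3689;  x_2 ← (1−ω)·-3.0000 + ω·3.3689 = 1.6493
Iteration 2:
  x_1: GS value = (-4 - (-2)·1.6493) / (6) = -0.1169;  x_1 ← (1−ω)·-0.9467 + ω·-0.1169 = -0.3409
  x_2: GS value = (12 - (-2)·-0.3409) / (3) = 3.7727;  x_2 ← (1−ω)·1.6493 + ω·3.7727 = 3.1994

(-0.3409, 3.1994)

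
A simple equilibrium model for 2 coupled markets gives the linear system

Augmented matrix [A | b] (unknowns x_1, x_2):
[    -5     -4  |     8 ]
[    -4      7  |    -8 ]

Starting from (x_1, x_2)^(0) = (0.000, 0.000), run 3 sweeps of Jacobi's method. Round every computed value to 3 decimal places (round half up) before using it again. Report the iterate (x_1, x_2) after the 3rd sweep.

(0.046, -1.535)

Iteration 1:
  x_1 = (8 - (-4)·0.000) / (-5) = -1.600
  x_2 = (-8 - (-4)·0.000) / (7) = -1.143
Iteration 2:
  x_1 = (8 - (-4)·-1.143) / (-5) = -0.686
  x_2 = (-8 - (-4)·-1.600) / (7) = -2.057
Iteration 3:
  x_1 = (8 - (-4)·-2.057) / (-5) = 0.046
  x_2 = (-8 - (-4)·-0.686) / (7) = -1.535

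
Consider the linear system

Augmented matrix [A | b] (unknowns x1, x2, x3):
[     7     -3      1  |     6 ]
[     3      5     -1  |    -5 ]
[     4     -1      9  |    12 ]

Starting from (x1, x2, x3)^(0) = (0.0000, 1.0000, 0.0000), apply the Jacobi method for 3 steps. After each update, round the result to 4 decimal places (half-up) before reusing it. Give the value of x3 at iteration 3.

Iteration 1:
  x1 = (6 - (-3)·1.0000 - (1)·0.0000) / (7) = 1.2857
  x2 = (-5 - (3)·0.0000 - (-1)·0.0000) / (5) = -1.0000
  x3 = (12 - (4)·0.0000 - (-1)·1.0000) / (9) = 1.4444
Iteration 2:
  x1 = (6 - (-3)·-1.0000 - (1)·1.4444) / (7) = 0.2222
  x2 = (-5 - (3)·1.2857 - (-1)·1.4444) / (5) = -1.4825
  x3 = (12 - (4)·1.2857 - (-1)·-1.0000) / (9) = 0.6508
Iteration 3:
  x1 = (6 - (-3)·-1.4825 - (1)·0.6508) / (7) = 0.1288
  x2 = (-5 - (3)·0.2222 - (-1)·0.6508) / (5) = -1.0032
  x3 = (12 - (4)·0.2222 - (-1)·-1.4825) / (9) = 1.0699

1.0699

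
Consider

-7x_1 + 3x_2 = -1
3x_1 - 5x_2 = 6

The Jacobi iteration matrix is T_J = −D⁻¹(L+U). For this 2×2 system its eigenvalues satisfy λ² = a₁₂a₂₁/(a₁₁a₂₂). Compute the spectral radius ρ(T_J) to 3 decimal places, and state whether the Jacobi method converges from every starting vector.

a₁₂a₂₁/(a₁₁a₂₂) = (3)·(3) / ((-7)·(-5)) = 0.257143
ρ = √|0.257143| = √0.257143 = 0.507
ρ < 1, so Jacobi converges

0.507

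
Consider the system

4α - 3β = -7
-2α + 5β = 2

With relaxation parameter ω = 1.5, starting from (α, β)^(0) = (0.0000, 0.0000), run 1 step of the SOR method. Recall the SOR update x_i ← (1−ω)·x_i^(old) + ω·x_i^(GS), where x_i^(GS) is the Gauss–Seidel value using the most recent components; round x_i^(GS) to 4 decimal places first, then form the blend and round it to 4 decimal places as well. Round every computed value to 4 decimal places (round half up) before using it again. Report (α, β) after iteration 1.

(-2.6250, -0.9750)

Iteration 1:
  α: GS value = (-7 - (-3)·0.0000) / (4) = -1.7500;  α ← (1−ω)·0.0000 + ω·-1.7500 = -2.6250
  β: GS value = (2 - (-2)·-2.6250) / (5) = -0.6500;  β ← (1−ω)·0.0000 + ω·-0.6500 = -0.9750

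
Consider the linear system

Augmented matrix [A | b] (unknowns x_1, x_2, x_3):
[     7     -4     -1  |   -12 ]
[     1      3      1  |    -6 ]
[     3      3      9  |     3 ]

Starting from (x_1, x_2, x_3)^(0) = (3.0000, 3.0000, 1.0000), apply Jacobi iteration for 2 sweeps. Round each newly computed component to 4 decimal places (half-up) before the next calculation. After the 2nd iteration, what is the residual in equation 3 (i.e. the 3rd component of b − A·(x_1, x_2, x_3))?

6.4764

Iteration 1:
  x_1 = (-12 - (-4)·3.0000 - (-1)·1.0000) / (7) = 0.1429
  x_2 = (-6 - (1)·3.0000 - (1)·1.0000) / (3) = -3.3333
  x_3 = (3 - (3)·3.0000 - (3)·3.0000) / (9) = -1.6667
Iteration 2:
  x_1 = (-12 - (-4)·-3.3333 - (-1)·-1.6667) / (7) = -3.8571
  x_2 = (-6 - (1)·0.1429 - (1)·-1.6667) / (3) = -1.4921
  x_3 = (3 - (3)·0.1429 - (3)·-3.3333) / (9) = 1.3968
Residual b − A·x = (10.4281, 0.9366, 6.4764)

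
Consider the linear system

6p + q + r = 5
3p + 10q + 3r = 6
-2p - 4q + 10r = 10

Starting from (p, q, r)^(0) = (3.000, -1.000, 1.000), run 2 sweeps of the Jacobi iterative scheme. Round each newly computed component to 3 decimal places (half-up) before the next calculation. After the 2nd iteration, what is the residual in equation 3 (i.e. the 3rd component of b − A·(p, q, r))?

2.156

Iteration 1:
  p = (5 - (1)·-1.000 - (1)·1.000) / (6) = 0.833
  q = (6 - (3)·3.000 - (3)·1.000) / (10) = -0.600
  r = (10 - (-2)·3.000 - (-4)·-1.000) / (10) = 1.200
Iteration 2:
  p = (5 - (1)·-0.600 - (1)·1.200) / (6) = 0.733
  q = (6 - (3)·0.833 - (3)·1.200) / (10) = -0.010
  r = (10 - (-2)·0.833 - (-4)·-0.600) / (10) = 0.927
Residual b − A·x = (-0.315, 1.120, 2.156)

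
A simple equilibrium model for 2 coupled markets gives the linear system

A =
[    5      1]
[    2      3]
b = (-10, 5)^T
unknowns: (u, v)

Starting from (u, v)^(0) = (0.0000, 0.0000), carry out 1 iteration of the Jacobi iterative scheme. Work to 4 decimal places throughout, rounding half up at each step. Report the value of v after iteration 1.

Iteration 1:
  u = (-10 - (1)·0.0000) / (5) = -2.0000
  v = (5 - (2)·0.0000) / (3) = 1.6667

1.6667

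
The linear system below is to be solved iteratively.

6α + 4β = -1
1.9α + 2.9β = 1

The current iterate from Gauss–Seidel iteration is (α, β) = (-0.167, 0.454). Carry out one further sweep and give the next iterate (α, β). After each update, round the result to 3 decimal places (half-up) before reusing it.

(-0.469, 0.652)

One sweep:
  α = (-1 - (4)·0.454) / (6) = -0.469
  β = (1 - (1.9)·-0.469) / (2.9) = 0.652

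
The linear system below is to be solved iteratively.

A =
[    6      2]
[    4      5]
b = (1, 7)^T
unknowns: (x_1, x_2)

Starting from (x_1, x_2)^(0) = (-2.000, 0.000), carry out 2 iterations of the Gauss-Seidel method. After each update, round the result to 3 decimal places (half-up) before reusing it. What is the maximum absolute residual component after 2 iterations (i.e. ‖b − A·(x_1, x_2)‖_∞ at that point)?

0.678

Iteration 1:
  x_1 = (1 - (2)·0.000) / (6) = 0.167
  x_2 = (7 - (4)·0.167) / (5) = 1.266
Iteration 2:
  x_1 = (1 - (2)·1.266) / (6) = -0.255
  x_2 = (7 - (4)·-0.255) / (5) = 1.604
Residual b − A·x = (-0.678, 0.000); ∞-norm = 0.678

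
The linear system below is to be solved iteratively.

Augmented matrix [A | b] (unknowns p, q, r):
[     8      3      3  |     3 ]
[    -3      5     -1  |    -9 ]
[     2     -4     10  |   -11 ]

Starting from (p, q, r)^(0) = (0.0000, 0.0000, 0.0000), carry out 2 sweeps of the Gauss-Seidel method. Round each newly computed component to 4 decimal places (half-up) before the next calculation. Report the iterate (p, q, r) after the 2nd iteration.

(1.6425, -1.1755, -1.8987)

Iteration 1:
  p = (3 - (3)·0.0000 - (3)·0.0000) / (8) = 0.3750
  q = (-9 - (-3)·0.3750 - (-1)·0.0000) / (5) = -1.5750
  r = (-11 - (2)·0.3750 - (-4)·-1.5750) / (10) = -1.8050
Iteration 2:
  p = (3 - (3)·-1.5750 - (3)·-1.8050) / (8) = 1.6425
  q = (-9 - (-3)·1.6425 - (-1)·-1.8050) / (5) = -1.1755
  r = (-11 - (2)·1.6425 - (-4)·-1.1755) / (10) = -1.8987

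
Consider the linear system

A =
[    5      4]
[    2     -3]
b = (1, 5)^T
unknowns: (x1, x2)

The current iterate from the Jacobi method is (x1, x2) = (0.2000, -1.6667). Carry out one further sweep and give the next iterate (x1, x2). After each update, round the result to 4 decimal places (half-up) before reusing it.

(1.5334, -1.5333)

One sweep:
  x1 = (1 - (4)·-1.6667) / (5) = 1.5334
  x2 = (5 - (2)·0.2000) / (-3) = -1.5333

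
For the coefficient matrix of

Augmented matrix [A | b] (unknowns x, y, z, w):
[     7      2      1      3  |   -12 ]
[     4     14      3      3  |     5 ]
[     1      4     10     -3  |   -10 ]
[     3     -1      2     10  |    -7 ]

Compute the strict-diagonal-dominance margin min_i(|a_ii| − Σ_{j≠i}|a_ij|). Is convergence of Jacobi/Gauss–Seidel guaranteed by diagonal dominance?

row 1: |7| − (2+1+3) = 1
row 2: |14| − (4+3+3) = 4
row 3: |10| − (1+4+3) = 2
row 4: |10| − (3+1+2) = 4
minimum over rows = 1 → strictly diagonally dominant (convergence guaranteed)

1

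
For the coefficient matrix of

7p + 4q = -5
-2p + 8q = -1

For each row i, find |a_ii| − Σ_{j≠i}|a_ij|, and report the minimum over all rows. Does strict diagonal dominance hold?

row 1: |7| − (4) = 3
row 2: |8| − (2) = 6
minimum over rows = 3 → strictly diagonally dominant (convergence guaranteed)

3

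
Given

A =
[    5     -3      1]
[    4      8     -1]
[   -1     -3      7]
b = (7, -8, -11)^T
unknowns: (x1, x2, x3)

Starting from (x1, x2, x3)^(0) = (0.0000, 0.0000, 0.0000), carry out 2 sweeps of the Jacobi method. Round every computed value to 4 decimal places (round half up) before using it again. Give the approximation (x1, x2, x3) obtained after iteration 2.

Iteration 1:
  x1 = (7 - (-3)·0.0000 - (1)·0.0000) / (5) = 1.4000
  x2 = (-8 - (4)·0.0000 - (-1)·0.0000) / (8) = -1.0000
  x3 = (-11 - (-1)·0.0000 - (-3)·0.0000) / (7) = -1.5714
Iteration 2:
  x1 = (7 - (-3)·-1.0000 - (1)·-1.5714) / (5) = 1.1143
  x2 = (-8 - (4)·1.4000 - (-1)·-1.5714) / (8) = -1.8964
  x3 = (-11 - (-1)·1.4000 - (-3)·-1.0000) / (7) = -1.8000

(1.1143, -1.8964, -1.8000)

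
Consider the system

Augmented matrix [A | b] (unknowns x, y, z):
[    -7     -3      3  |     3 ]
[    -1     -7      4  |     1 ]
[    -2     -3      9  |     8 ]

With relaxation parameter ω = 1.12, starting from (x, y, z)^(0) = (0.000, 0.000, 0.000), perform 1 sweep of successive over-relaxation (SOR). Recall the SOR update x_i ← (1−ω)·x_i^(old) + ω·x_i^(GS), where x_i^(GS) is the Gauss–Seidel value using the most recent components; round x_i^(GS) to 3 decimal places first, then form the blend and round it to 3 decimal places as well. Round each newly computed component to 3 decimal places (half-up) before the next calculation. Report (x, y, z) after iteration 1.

Iteration 1:
  x: GS value = (3 - (-3)·0.000 - (3)·0.000) / (-7) = -0.429;  x ← (1−ω)·0.000 + ω·-0.429 = -0.480
  y: GS value = (1 - (-1)·-0.480 - (4)·0.000) / (-7) = -0.074;  y ← (1−ω)·0.000 + ω·-0.074 = -0.083
  z: GS value = (8 - (-2)·-0.480 - (-3)·-0.083) / (9) = 0.755;  z ← (1−ω)·0.000 + ω·0.755 = 0.846

(-0.480, -0.083, 0.846)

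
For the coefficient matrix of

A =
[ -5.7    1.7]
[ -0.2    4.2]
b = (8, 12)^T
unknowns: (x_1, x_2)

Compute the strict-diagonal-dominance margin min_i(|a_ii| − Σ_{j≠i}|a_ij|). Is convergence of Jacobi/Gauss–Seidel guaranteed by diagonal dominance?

row 1: |-5.7| − (1.7) = 4
row 2: |4.2| − (0.2) = 4
minimum over rows = 4 → strictly diagonally dominant (convergence guaranteed)

4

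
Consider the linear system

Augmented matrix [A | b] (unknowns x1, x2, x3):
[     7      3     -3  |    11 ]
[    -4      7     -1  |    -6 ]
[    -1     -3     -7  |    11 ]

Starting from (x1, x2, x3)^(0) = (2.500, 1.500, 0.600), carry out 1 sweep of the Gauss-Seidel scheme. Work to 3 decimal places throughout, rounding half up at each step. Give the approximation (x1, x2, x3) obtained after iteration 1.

Iteration 1:
  x1 = (11 - (3)·1.500 - (-3)·0.600) / (7) = 1.186
  x2 = (-6 - (-4)·1.186 - (-1)·0.600) / (7) = -0.094
  x3 = (11 - (-1)·1.186 - (-3)·-0.094) / (-7) = -1.701

(1.186, -0.094, -1.701)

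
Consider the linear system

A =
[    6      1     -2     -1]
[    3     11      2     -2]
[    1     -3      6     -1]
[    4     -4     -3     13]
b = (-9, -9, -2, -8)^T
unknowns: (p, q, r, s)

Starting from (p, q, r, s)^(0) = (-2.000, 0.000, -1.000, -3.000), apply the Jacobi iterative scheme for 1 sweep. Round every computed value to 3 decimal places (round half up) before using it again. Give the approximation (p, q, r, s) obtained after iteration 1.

(-2.333, -0.636, -0.500, -0.231)

Iteration 1:
  p = (-9 - (1)·0.000 - (-2)·-1.000 - (-1)·-3.000) / (6) = -2.333
  q = (-9 - (3)·-2.000 - (2)·-1.000 - (-2)·-3.000) / (11) = -0.636
  r = (-2 - (1)·-2.000 - (-3)·0.000 - (-1)·-3.000) / (6) = -0.500
  s = (-8 - (4)·-2.000 - (-4)·0.000 - (-3)·-1.000) / (13) = -0.231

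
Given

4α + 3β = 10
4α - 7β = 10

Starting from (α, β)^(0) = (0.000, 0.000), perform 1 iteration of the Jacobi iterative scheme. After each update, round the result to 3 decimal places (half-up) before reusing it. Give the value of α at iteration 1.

Iteration 1:
  α = (10 - (3)·0.000) / (4) = 2.500
  β = (10 - (4)·0.000) / (-7) = -1.429

2.500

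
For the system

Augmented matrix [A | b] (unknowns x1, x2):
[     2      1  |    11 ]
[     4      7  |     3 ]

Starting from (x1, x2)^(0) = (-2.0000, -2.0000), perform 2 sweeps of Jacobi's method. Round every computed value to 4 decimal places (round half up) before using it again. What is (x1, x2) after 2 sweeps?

Iteration 1:
  x1 = (11 - (1)·-2.0000) / (2) = 6.5000
  x2 = (3 - (4)·-2.0000) / (7) = 1.5714
Iteration 2:
  x1 = (11 - (1)·1.5714) / (2) = 4.7143
  x2 = (3 - (4)·6.5000) / (7) = -3.2857

(4.7143, -3.2857)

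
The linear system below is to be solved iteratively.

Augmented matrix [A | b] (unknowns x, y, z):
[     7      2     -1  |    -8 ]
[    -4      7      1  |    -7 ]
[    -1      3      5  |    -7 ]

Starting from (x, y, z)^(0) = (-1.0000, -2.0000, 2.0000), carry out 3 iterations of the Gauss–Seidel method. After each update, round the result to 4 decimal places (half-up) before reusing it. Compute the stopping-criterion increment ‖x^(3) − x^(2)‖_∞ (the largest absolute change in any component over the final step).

Iteration 1:
  x = (-8 - (2)·-2.0000 - (-1)·2.0000) / (7) = -0.2857
  y = (-7 - (-4)·-0.2857 - (1)·2.0000) / (7) = -1.4490
  z = (-7 - (-1)·-0.2857 - (3)·-1.4490) / (5) = -0.5877
Iteration 2:
  x = (-8 - (2)·-1.4490 - (-1)·-0.5877) / (7) = -0.8128
  y = (-7 - (-4)·-0.8128 - (1)·-0.5877) / (7) = -1.3805
  z = (-7 - (-1)·-0.8128 - (3)·-1.3805) / (5) = -0.7343
Iteration 3:
  x = (-8 - (2)·-1.3805 - (-1)·-0.7343) / (7) = -0.8533
  y = (-7 - (-4)·-0.8533 - (1)·-0.7343) / (7) = -1.3827
  z = (-7 - (-1)·-0.8533 - (3)·-1.3827) / (5) = -0.7410
Change: (-0.0405, -0.0022, -0.0067) → max |·| = 0.0405

0.0405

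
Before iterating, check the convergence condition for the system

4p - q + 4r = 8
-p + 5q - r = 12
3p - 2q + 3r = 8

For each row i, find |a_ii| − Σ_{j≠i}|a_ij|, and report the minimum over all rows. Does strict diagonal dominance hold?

-2

row 1: |4| − (1+4) = -1
row 2: |5| − (1+1) = 3
row 3: |3| − (3+2) = -2
minimum over rows = -2 → not strictly diagonally dominant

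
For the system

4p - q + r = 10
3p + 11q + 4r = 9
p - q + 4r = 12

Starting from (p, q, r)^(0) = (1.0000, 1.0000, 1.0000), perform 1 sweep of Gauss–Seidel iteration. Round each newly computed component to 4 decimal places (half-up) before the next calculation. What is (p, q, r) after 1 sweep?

Iteration 1:
  p = (10 - (-1)·1.0000 - (1)·1.0000) / (4) = 2.5000
  q = (9 - (3)·2.5000 - (4)·1.0000) / (11) = -0.2273
  r = (12 - (1)·2.5000 - (-1)·-0.2273) / (4) = 2.3182

(2.5000, -0.2273, 2.3182)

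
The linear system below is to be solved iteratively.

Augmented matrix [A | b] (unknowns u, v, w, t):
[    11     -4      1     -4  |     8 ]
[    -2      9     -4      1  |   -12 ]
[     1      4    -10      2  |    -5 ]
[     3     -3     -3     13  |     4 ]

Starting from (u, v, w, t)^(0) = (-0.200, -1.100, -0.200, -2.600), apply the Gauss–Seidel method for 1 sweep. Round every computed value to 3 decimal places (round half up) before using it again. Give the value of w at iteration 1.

-0.587

Iteration 1:
  u = (8 - (-4)·-1.100 - (1)·-0.200 - (-4)·-2.600) / (11) = -0.600
  v = (-12 - (-2)·-0.600 - (-4)·-0.200 - (1)·-2.600) / (9) = -1.267
  w = (-5 - (1)·-0.600 - (4)·-1.267 - (2)·-2.600) / (-10) = -0.587
  t = (4 - (3)·-0.600 - (-3)·-1.267 - (-3)·-0.587) / (13) = 0.018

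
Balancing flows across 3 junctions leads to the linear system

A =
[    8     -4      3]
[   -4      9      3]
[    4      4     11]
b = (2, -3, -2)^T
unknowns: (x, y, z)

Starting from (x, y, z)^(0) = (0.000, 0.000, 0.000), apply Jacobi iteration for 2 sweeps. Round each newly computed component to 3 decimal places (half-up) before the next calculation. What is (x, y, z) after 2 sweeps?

Iteration 1:
  x = (2 - (-4)·0.000 - (3)·0.000) / (8) = 0.250
  y = (-3 - (-4)·0.000 - (3)·0.000) / (9) = -0.333
  z = (-2 - (4)·0.000 - (4)·0.000) / (11) = -0.182
Iteration 2:
  x = (2 - (-4)·-0.333 - (3)·-0.182) / (8) = 0.152
  y = (-3 - (-4)·0.250 - (3)·-0.182) / (9) = -0.162
  z = (-2 - (4)·0.250 - (4)·-0.333) / (11) = -0.152

(0.152, -0.162, -0.152)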